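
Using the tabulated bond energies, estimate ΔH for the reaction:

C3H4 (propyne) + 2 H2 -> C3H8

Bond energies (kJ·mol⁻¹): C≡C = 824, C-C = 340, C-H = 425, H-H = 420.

Bonds broken (reactants):
  C≡C: 1 × 824 = 824
  C-C: 1 × 340 = 340
  C-H: 4 × 425 = 1700
  H-H: 2 × 420 = 840
  Σ(broken) = 3704 kJ
Bonds formed (products):
  C-C: 2 × 340 = 680
  C-H: 8 × 425 = 3400
  Σ(formed) = 4080 kJ
ΔH = Σ(broken) − Σ(formed) = 3704 − 4080 = −376 kJ

ΔH ≈ −376 kJ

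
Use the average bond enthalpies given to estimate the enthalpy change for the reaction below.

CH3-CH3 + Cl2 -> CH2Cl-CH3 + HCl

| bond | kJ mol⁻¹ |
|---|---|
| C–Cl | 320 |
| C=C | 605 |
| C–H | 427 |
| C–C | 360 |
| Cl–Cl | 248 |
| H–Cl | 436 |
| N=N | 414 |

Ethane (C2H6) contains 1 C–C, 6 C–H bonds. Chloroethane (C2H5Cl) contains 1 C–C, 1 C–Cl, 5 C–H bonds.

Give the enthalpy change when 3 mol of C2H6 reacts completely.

ΔH = −243 kJ

Bonds broken (reactants):
  C–C: 1 × 360 = 360
  C–H: 6 × 427 = 2562
  Cl–Cl: 1 × 248 = 248
  Σ(broken) = 3170 kJ
Bonds formed (products):
  C–C: 1 × 360 = 360
  C–Cl: 1 × 320 = 320
  C–H: 5 × 427 = 2135
  H–Cl: 1 × 436 = 436
  Σ(formed) = 3251 kJ
ΔH = Σ(broken) − Σ(formed) = 3170 − 3251 = −81 kJ
For 3× the reaction as written: 3 × (−81) = −243 kJ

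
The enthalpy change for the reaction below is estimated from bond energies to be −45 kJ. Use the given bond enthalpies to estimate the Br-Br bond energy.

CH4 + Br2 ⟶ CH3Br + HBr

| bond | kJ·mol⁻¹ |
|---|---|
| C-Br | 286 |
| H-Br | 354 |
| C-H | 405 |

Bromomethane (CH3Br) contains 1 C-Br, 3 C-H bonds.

D(Br-Br) ≈ 190 kJ/mol

Let D be the Br-Br bond energy.
Σ(broken) = 1×D + 4×405 = 1620 + D
Σ(formed) = 1×286 + 3×405 + 1×354 = 1855
ΔH = Σ(broken) − Σ(formed) = (1620 + D) − (1855) = −235 + D
Setting this equal to −45 kJ gives D = 190 kJ/mol.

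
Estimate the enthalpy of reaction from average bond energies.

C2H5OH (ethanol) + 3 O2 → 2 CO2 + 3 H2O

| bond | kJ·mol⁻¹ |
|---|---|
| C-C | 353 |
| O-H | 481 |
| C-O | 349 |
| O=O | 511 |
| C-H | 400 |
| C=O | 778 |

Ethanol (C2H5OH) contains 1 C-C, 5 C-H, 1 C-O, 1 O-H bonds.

Bonds broken (reactants):
  C-C: 1 × 353 = 353
  C-H: 5 × 400 = 2000
  C-O: 1 × 349 = 349
  O-H: 1 × 481 = 481
  O=O: 3 × 511 = 1533
  Σ(broken) = 4716 kJ
Bonds formed (products):
  C=O: 4 × 778 = 3112
  O-H: 6 × 481 = 2886
  Σ(formed) = 5998 kJ
ΔH = Σ(broken) − Σ(formed) = 4716 − 5998 = −1282 kJ

ΔH ≈ −1282 kJ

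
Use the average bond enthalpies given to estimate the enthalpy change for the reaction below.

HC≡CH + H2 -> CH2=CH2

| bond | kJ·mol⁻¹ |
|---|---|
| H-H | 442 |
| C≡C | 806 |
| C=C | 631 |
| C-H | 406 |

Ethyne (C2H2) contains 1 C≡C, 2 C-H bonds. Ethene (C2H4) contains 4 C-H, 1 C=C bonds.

Bonds broken (reactants):
  C≡C: 1 × 806 = 806
  C-H: 2 × 406 = 812
  H-H: 1 × 442 = 442
  Σ(broken) = 2060 kJ
Bonds formed (products):
  C-H: 4 × 406 = 1624
  C=C: 1 × 631 = 631
  Σ(formed) = 2255 kJ
ΔH = Σ(broken) − Σ(formed) = 2060 − 2255 = −195 kJ

ΔH ≈ −195 kJ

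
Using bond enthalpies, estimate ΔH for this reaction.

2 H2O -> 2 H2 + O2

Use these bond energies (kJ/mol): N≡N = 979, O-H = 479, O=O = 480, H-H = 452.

ΔH ≈ +532 kJ

Bonds broken (reactants):
  O-H: 4 × 479 = 1916
  Σ(broken) = 1916 kJ
Bonds formed (products):
  H-H: 2 × 452 = 904
  O=O: 1 × 480 = 480
  Σ(formed) = 1384 kJ
ΔH = Σ(broken) − Σ(formed) = 1916 − 1384 = +532 kJ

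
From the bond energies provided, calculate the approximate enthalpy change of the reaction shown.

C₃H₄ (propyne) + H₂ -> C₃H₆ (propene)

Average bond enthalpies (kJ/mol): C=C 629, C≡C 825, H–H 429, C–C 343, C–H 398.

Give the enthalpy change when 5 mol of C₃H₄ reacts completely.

Bonds broken (reactants):
  C≡C: 1 × 825 = 825
  C–C: 1 × 343 = 343
  C–H: 4 × 398 = 1592
  H–H: 1 × 429 = 429
  Σ(broken) = 3189 kJ
Bonds formed (products):
  C–C: 1 × 343 = 343
  C–H: 6 × 398 = 2388
  C=C: 1 × 629 = 629
  Σ(formed) = 3360 kJ
ΔH = Σ(broken) − Σ(formed) = 3189 − 3360 = −171 kJ
For 5× the reaction as written: 5 × (−171) = −855 kJ

ΔH = −855 kJ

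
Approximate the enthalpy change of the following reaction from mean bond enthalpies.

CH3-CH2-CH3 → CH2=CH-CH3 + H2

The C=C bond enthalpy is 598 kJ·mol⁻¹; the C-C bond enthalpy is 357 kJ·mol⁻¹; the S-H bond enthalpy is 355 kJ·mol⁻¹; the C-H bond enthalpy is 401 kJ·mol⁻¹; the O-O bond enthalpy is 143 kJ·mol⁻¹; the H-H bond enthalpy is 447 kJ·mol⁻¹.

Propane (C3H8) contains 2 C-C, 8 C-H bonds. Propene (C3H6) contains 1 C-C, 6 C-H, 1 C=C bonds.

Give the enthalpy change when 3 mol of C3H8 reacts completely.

Bonds broken (reactants):
  C-C: 2 × 357 = 714
  C-H: 8 × 401 = 3208
  Σ(broken) = 3922 kJ
Bonds formed (products):
  C-C: 1 × 357 = 357
  C-H: 6 × 401 = 2406
  C=C: 1 × 598 = 598
  H-H: 1 × 447 = 447
  Σ(formed) = 3808 kJ
ΔH = Σ(broken) − Σ(formed) = 3922 − 3808 = +114 kJ
For 3× the reaction as written: 3 × (+114) = +342 kJ

ΔH = +342 kJ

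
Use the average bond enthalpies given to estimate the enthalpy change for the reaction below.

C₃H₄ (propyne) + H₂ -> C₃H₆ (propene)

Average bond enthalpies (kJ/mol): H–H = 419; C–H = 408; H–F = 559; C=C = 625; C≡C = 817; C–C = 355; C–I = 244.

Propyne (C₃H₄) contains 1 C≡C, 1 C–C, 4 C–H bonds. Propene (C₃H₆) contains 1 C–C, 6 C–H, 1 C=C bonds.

ΔH ≈ −205 kJ

Bonds broken (reactants):
  C≡C: 1 × 817 = 817
  C–C: 1 × 355 = 355
  C–H: 4 × 408 = 1632
  H–H: 1 × 419 = 419
  Σ(broken) = 3223 kJ
Bonds formed (products):
  C–C: 1 × 355 = 355
  C–H: 6 × 408 = 2448
  C=C: 1 × 625 = 625
  Σ(formed) = 3428 kJ
ΔH = Σ(broken) − Σ(formed) = 3223 − 3428 = −205 kJ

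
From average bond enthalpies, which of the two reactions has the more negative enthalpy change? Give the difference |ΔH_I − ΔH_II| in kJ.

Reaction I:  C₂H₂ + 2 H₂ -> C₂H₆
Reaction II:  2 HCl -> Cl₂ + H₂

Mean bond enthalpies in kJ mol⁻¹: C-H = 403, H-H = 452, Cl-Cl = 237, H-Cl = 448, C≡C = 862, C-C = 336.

Reaction I, by 389 kJ

Reaction I:
  Bonds broken (reactants):
    C≡C: 1 × 862 = 862
    C-H: 2 × 403 = 806
    H-H: 2 × 452 = 904
    Σ(broken) = 2572 kJ
  Bonds formed (products):
    C-C: 1 × 336 = 336
    C-H: 6 × 403 = 2418
    Σ(formed) = 2754 kJ
  ΔH_I = 2572 − 2754 = −182 kJ
Reaction II:
  Bonds broken (reactants):
    H-Cl: 2 × 448 = 896
    Σ(broken) = 896 kJ
  Bonds formed (products):
    Cl-Cl: 1 × 237 = 237
    H-H: 1 × 452 = 452
    Σ(formed) = 689 kJ
  ΔH_II = 896 − 689 = +207 kJ
ΔH_I − ΔH_II = −389 kJ, so reaction I has the more negative ΔH; |ΔH_I − ΔH_II| = 389 kJ.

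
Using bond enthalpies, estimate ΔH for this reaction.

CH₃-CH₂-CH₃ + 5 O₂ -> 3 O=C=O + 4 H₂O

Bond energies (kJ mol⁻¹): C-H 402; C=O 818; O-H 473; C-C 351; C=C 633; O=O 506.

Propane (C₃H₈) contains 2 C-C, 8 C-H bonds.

ΔH ≈ −2244 kJ

Bonds broken (reactants):
  C-C: 2 × 351 = 702
  C-H: 8 × 402 = 3216
  O=O: 5 × 506 = 2530
  Σ(broken) = 6448 kJ
Bonds formed (products):
  C=O: 6 × 818 = 4908
  O-H: 8 × 473 = 3784
  Σ(formed) = 8692 kJ
ΔH = Σ(broken) − Σ(formed) = 6448 − 8692 = −2244 kJ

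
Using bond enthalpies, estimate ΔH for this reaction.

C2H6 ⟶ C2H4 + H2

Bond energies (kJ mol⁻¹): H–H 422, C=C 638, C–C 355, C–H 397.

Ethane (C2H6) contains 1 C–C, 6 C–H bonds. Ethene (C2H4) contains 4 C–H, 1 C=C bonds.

ΔH ≈ +89 kJ

Bonds broken (reactants):
  C–C: 1 × 355 = 355
  C–H: 6 × 397 = 2382
  Σ(broken) = 2737 kJ
Bonds formed (products):
  C–H: 4 × 397 = 1588
  C=C: 1 × 638 = 638
  H–H: 1 × 422 = 422
  Σ(formed) = 2648 kJ
ΔH = Σ(broken) − Σ(formed) = 2737 − 2648 = +89 kJ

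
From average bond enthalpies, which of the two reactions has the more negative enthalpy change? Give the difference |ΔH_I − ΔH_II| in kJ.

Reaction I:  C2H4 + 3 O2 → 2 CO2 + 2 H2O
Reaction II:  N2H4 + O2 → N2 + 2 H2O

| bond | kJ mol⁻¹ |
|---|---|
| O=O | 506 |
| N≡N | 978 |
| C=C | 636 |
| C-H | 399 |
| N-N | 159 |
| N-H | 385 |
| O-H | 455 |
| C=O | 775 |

Reaction I:
  Bonds broken (reactants):
    C-H: 4 × 399 = 1596
    C=C: 1 × 636 = 636
    O=O: 3 × 506 = 1518
    Σ(broken) = 3750 kJ
  Bonds formed (products):
    C=O: 4 × 775 = 3100
    O-H: 4 × 455 = 1820
    Σ(formed) = 4920 kJ
  ΔH_I = 3750 − 4920 = −1170 kJ
Reaction II:
  Bonds broken (reactants):
    N-H: 4 × 385 = 1540
    N-N: 1 × 159 = 159
    O=O: 1 × 506 = 506
    Σ(broken) = 2205 kJ
  Bonds formed (products):
    N≡N: 1 × 978 = 978
    O-H: 4 × 455 = 1820
    Σ(formed) = 2798 kJ
  ΔH_II = 2205 − 2798 = −593 kJ
ΔH_I − ΔH_II = −577 kJ, so reaction I has the more negative ΔH; |ΔH_I − ΔH_II| = 577 kJ.

Reaction I, by 577 kJ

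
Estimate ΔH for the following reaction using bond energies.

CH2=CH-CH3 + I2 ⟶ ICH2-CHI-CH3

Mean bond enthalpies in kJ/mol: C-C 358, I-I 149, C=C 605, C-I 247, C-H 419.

Bonds broken (reactants):
  C-C: 1 × 358 = 358
  C-H: 6 × 419 = 2514
  C=C: 1 × 605 = 605
  I-I: 1 × 149 = 149
  Σ(broken) = 3626 kJ
Bonds formed (products):
  C-C: 2 × 358 = 716
  C-H: 6 × 419 = 2514
  C-I: 2 × 247 = 494
  Σ(formed) = 3724 kJ
ΔH = Σ(broken) − Σ(formed) = 3626 − 3724 = −98 kJ

ΔH ≈ −98 kJ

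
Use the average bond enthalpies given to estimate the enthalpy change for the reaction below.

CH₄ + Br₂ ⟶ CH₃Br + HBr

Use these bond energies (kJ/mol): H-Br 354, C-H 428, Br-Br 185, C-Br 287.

ΔH ≈ −28 kJ

Bonds broken (reactants):
  Br-Br: 1 × 185 = 185
  C-H: 4 × 428 = 1712
  Σ(broken) = 1897 kJ
Bonds formed (products):
  C-Br: 1 × 287 = 287
  C-H: 3 × 428 = 1284
  H-Br: 1 × 354 = 354
  Σ(formed) = 1925 kJ
ΔH = Σ(broken) − Σ(formed) = 1897 − 1925 = −28 kJ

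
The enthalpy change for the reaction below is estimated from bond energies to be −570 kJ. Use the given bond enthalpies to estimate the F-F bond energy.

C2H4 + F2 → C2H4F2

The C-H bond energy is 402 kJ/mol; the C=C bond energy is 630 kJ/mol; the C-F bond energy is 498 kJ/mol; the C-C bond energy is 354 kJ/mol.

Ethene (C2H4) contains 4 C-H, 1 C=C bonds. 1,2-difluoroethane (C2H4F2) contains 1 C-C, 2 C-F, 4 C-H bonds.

Let D be the F-F bond energy.
Σ(broken) = 4×402 + 1×630 + 1×D = 2238 + D
Σ(formed) = 1×354 + 2×498 + 4×402 = 2958
ΔH = Σ(broken) − Σ(formed) = (2238 + D) − (2958) = −720 + D
Setting this equal to −570 kJ gives D = 150 kJ/mol.

D(F-F) ≈ 150 kJ/mol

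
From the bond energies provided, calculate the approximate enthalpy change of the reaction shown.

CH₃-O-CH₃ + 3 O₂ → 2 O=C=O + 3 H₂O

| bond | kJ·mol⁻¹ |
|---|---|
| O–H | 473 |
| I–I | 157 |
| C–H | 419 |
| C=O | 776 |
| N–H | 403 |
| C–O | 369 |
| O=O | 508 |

Bonds broken (reactants):
  C–H: 6 × 419 = 2514
  C–O: 2 × 369 = 738
  O=O: 3 × 508 = 1524
  Σ(broken) = 4776 kJ
Bonds formed (products):
  C=O: 4 × 776 = 3104
  O–H: 6 × 473 = 2838
  Σ(formed) = 5942 kJ
ΔH = Σ(broken) − Σ(formed) = 4776 − 5942 = −1166 kJ

ΔH ≈ −1166 kJ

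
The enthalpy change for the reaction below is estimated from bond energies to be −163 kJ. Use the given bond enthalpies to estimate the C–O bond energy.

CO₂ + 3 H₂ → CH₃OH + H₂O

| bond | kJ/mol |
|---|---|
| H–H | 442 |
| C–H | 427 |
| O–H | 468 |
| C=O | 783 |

Let D be the C–O bond energy.
Σ(broken) = 2×783 + 3×442 = 2892
Σ(formed) = 3×427 + 1×D + 3×468 = 2685 + D
ΔH = Σ(broken) − Σ(formed) = (2892) − (2685 + D) = +207 − D
Setting this equal to −163 kJ gives D = 370 kJ/mol.

D(C–O) ≈ 370 kJ/mol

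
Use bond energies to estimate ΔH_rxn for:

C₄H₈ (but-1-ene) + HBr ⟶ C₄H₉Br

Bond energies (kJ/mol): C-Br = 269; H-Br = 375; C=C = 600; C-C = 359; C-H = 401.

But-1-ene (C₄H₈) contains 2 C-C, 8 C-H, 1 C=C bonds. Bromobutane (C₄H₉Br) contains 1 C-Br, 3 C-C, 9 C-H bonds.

ΔH ≈ −54 kJ

Bonds broken (reactants):
  C-C: 2 × 359 = 718
  C-H: 8 × 401 = 3208
  C=C: 1 × 600 = 600
  H-Br: 1 × 375 = 375
  Σ(broken) = 4901 kJ
Bonds formed (products):
  C-Br: 1 × 269 = 269
  C-C: 3 × 359 = 1077
  C-H: 9 × 401 = 3609
  Σ(formed) = 4955 kJ
ΔH = Σ(broken) − Σ(formed) = 4901 − 4955 = −54 kJ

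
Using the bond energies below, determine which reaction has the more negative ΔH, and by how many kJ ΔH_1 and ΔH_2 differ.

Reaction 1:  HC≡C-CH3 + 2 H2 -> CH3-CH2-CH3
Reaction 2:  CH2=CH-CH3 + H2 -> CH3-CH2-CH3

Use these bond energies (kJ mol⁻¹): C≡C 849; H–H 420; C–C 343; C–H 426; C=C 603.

Reaction 1:
  Bonds broken (reactants):
    C≡C: 1 × 849 = 849
    C–C: 1 × 343 = 343
    C–H: 4 × 426 = 1704
    H–H: 2 × 420 = 840
    Σ(broken) = 3736 kJ
  Bonds formed (products):
    C–C: 2 × 343 = 686
    C–H: 8 × 426 = 3408
    Σ(formed) = 4094 kJ
  ΔH_1 = 3736 − 4094 = −358 kJ
Reaction 2:
  Bonds broken (reactants):
    C–C: 1 × 343 = 343
    C–H: 6 × 426 = 2556
    C=C: 1 × 603 = 603
    H–H: 1 × 420 = 420
    Σ(broken) = 3922 kJ
  Bonds formed (products):
    C–C: 2 × 343 = 686
    C–H: 8 × 426 = 3408
    Σ(formed) = 4094 kJ
  ΔH_2 = 3922 − 4094 = −172 kJ
ΔH_1 − ΔH_2 = −186 kJ, so reaction 1 has the more negative ΔH; |ΔH_1 − ΔH_2| = 186 kJ.

Reaction 1, by 186 kJ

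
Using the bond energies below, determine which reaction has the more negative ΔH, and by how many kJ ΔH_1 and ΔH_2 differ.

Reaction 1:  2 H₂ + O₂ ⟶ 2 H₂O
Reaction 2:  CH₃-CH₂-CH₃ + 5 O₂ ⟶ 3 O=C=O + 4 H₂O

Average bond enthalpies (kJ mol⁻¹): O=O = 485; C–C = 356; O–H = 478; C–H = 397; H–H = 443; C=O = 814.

Reaction 1:
  Bonds broken (reactants):
    H–H: 2 × 443 = 886
    O=O: 1 × 485 = 485
    Σ(broken) = 1371 kJ
  Bonds formed (products):
    O–H: 4 × 478 = 1912
    Σ(formed) = 1912 kJ
  ΔH_1 = 1371 − 1912 = −541 kJ
Reaction 2:
  Bonds broken (reactants):
    C–C: 2 × 356 = 712
    C–H: 8 × 397 = 3176
    O=O: 5 × 485 = 2425
    Σ(broken) = 6313 kJ
  Bonds formed (products):
    C=O: 6 × 814 = 4884
    O–H: 8 × 478 = 3824
    Σ(formed) = 8708 kJ
  ΔH_2 = 6313 − 8708 = −2395 kJ
ΔH_1 − ΔH_2 = +1854 kJ, so reaction 2 has the more negative ΔH; |ΔH_1 − ΔH_2| = 1854 kJ.

Reaction 2, by 1854 kJ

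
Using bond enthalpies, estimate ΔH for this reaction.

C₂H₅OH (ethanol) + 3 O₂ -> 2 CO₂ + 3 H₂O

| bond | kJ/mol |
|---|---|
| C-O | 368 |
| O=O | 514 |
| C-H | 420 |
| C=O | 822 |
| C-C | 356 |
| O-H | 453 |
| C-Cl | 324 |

ΔH ≈ −1187 kJ

Bonds broken (reactants):
  C-C: 1 × 356 = 356
  C-H: 5 × 420 = 2100
  C-O: 1 × 368 = 368
  O-H: 1 × 453 = 453
  O=O: 3 × 514 = 1542
  Σ(broken) = 4819 kJ
Bonds formed (products):
  C=O: 4 × 822 = 3288
  O-H: 6 × 453 = 2718
  Σ(formed) = 6006 kJ
ΔH = Σ(broken) − Σ(formed) = 4819 − 6006 = −1187 kJ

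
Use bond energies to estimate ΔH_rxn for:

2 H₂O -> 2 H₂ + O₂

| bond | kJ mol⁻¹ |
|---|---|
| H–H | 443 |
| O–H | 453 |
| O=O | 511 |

Bonds broken (reactants):
  O–H: 4 × 453 = 1812
  Σ(broken) = 1812 kJ
Bonds formed (products):
  H–H: 2 × 443 = 886
  O=O: 1 × 511 = 511
  Σ(formed) = 1397 kJ
ΔH = Σ(broken) − Σ(formed) = 1812 − 1397 = +415 kJ

ΔH ≈ +415 kJ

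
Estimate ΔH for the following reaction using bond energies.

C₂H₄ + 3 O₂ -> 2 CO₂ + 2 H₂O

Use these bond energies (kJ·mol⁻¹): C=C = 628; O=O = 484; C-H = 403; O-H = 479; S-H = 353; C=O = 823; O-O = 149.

Bonds broken (reactants):
  C-H: 4 × 403 = 1612
  C=C: 1 × 628 = 628
  O=O: 3 × 484 = 1452
  Σ(broken) = 3692 kJ
Bonds formed (products):
  C=O: 4 × 823 = 3292
  O-H: 4 × 479 = 1916
  Σ(formed) = 5208 kJ
ΔH = Σ(broken) − Σ(formed) = 3692 − 5208 = −1516 kJ

ΔH ≈ −1516 kJ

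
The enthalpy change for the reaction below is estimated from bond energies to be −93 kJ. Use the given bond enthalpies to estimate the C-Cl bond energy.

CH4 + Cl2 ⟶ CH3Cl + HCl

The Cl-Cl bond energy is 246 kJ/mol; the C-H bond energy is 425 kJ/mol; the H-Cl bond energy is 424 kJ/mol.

D(C-Cl) ≈ 340 kJ/mol

Let D be the C-Cl bond energy.
Σ(broken) = 4×425 + 1×246 = 1946
Σ(formed) = 1×D + 3×425 + 1×424 = 1699 + D
ΔH = Σ(broken) − Σ(formed) = (1946) − (1699 + D) = +247 − D
Setting this equal to −93 kJ gives D = 340 kJ/mol.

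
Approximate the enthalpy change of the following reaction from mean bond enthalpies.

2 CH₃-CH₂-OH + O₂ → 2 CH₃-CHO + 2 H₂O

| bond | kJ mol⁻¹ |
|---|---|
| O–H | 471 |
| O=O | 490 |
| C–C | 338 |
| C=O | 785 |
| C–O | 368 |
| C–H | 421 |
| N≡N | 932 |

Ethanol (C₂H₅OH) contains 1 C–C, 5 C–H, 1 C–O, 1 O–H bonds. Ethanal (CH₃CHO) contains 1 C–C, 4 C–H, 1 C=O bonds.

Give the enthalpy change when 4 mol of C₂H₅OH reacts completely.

ΔH = −888 kJ

Bonds broken (reactants):
  C–C: 2 × 338 = 676
  C–H: 10 × 421 = 4210
  C–O: 2 × 368 = 736
  O–H: 2 × 471 = 942
  O=O: 1 × 490 = 490
  Σ(broken) = 7054 kJ
Bonds formed (products):
  C–C: 2 × 338 = 676
  C–H: 8 × 421 = 3368
  C=O: 2 × 785 = 1570
  O–H: 4 × 471 = 1884
  Σ(formed) = 7498 kJ
ΔH = Σ(broken) − Σ(formed) = 7054 − 7498 = −444 kJ
For 2× the reaction as written: 2 × (−444) = −888 kJ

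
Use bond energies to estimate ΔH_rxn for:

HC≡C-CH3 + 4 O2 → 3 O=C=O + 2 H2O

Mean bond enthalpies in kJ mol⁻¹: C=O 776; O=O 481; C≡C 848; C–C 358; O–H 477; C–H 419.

ΔH ≈ −1758 kJ

Bonds broken (reactants):
  C≡C: 1 × 848 = 848
  C–C: 1 × 358 = 358
  C–H: 4 × 419 = 1676
  O=O: 4 × 481 = 1924
  Σ(broken) = 4806 kJ
Bonds formed (products):
  C=O: 6 × 776 = 4656
  O–H: 4 × 477 = 1908
  Σ(formed) = 6564 kJ
ΔH = Σ(broken) − Σ(formed) = 4806 − 6564 = −1758 kJ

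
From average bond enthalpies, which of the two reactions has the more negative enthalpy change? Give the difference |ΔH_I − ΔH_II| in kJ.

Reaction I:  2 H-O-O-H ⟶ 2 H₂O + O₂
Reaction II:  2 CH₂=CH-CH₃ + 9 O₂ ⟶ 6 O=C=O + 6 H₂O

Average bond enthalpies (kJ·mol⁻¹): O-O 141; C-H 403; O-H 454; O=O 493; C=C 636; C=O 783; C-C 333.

Reaction II, by 3422 kJ

Reaction I:
  Bonds broken (reactants):
    O-H: 4 × 454 = 1816
    O-O: 2 × 141 = 282
    Σ(broken) = 2098 kJ
  Bonds formed (products):
    O-H: 4 × 454 = 1816
    O=O: 1 × 493 = 493
    Σ(formed) = 2309 kJ
  ΔH_I = 2098 − 2309 = −211 kJ
Reaction II:
  Bonds broken (reactants):
    C-C: 2 × 333 = 666
    C-H: 12 × 403 = 4836
    C=C: 2 × 636 = 1272
    O=O: 9 × 493 = 4437
    Σ(broken) = 11211 kJ
  Bonds formed (products):
    C=O: 12 × 783 = 9396
    O-H: 12 × 454 = 5448
    Σ(formed) = 14844 kJ
  ΔH_II = 11211 − 14844 = −3633 kJ
ΔH_I − ΔH_II = +3422 kJ, so reaction II has the more negative ΔH; |ΔH_I − ΔH_II| = 3422 kJ.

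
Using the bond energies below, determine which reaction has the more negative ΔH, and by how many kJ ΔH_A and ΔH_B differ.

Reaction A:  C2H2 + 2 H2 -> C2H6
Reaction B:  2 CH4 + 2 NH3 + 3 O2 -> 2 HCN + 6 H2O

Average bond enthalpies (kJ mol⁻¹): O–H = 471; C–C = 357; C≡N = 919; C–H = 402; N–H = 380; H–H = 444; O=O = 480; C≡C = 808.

Reaction A:
  Bonds broken (reactants):
    C≡C: 1 × 808 = 808
    C–H: 2 × 402 = 804
    H–H: 2 × 444 = 888
    Σ(broken) = 2500 kJ
  Bonds formed (products):
    C–C: 1 × 357 = 357
    C–H: 6 × 402 = 2412
    Σ(formed) = 2769 kJ
  ΔH_A = 2500 − 2769 = −269 kJ
Reaction B:
  Bonds broken (reactants):
    C–H: 8 × 402 = 3216
    N–H: 6 × 380 = 2280
    O=O: 3 × 480 = 1440
    Σ(broken) = 6936 kJ
  Bonds formed (products):
    C≡N: 2 × 919 = 1838
    C–H: 2 × 402 = 804
    O–H: 12 × 471 = 5652
    Σ(formed) = 8294 kJ
  ΔH_B = 6936 − 8294 = −1358 kJ
ΔH_A − ΔH_B = +1089 kJ, so reaction B has the more negative ΔH; |ΔH_A − ΔH_B| = 1089 kJ.

Reaction B, by 1089 kJ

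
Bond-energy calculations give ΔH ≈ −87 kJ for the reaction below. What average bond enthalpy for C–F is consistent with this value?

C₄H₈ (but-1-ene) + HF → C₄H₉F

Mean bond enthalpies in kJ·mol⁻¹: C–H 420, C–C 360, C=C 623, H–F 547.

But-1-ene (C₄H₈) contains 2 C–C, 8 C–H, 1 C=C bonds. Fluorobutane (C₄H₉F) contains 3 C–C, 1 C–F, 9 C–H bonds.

D(C–F) ≈ 477 kJ/mol

Let D be the C–F bond energy.
Σ(broken) = 2×360 + 8×420 + 1×623 + 1×547 = 5250
Σ(formed) = 3×360 + 1×D + 9×420 = 4860 + D
ΔH = Σ(broken) − Σ(formed) = (5250) − (4860 + D) = +390 − D
Setting this equal to −87 kJ gives D = 477 kJ/mol.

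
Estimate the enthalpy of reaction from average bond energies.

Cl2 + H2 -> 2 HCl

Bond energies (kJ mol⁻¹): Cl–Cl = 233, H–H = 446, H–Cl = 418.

ΔH ≈ −157 kJ

Bonds broken (reactants):
  Cl–Cl: 1 × 233 = 233
  H–H: 1 × 446 = 446
  Σ(broken) = 679 kJ
Bonds formed (products):
  H–Cl: 2 × 418 = 836
  Σ(formed) = 836 kJ
ΔH = Σ(broken) − Σ(formed) = 679 − 836 = −157 kJ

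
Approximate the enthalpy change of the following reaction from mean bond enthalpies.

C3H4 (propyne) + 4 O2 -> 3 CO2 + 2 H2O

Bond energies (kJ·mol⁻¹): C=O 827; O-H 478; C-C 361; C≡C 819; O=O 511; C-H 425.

Bonds broken (reactants):
  C≡C: 1 × 819 = 819
  C-C: 1 × 361 = 361
  C-H: 4 × 425 = 1700
  O=O: 4 × 511 = 2044
  Σ(broken) = 4924 kJ
Bonds formed (products):
  C=O: 6 × 827 = 4962
  O-H: 4 × 478 = 1912
  Σ(formed) = 6874 kJ
ΔH = Σ(broken) − Σ(formed) = 4924 − 6874 = −1950 kJ

ΔH ≈ −1950 kJ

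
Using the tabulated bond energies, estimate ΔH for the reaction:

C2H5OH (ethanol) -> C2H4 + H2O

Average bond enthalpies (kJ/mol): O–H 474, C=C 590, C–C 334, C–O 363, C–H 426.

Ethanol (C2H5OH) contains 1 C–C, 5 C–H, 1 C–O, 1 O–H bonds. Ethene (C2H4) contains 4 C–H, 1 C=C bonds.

ΔH ≈ +59 kJ

Bonds broken (reactants):
  C–C: 1 × 334 = 334
  C–H: 5 × 426 = 2130
  C–O: 1 × 363 = 363
  O–H: 1 × 474 = 474
  Σ(broken) = 3301 kJ
Bonds formed (products):
  C–H: 4 × 426 = 1704
  C=C: 1 × 590 = 590
  O–H: 2 × 474 = 948
  Σ(formed) = 3242 kJ
ΔH = Σ(broken) − Σ(formed) = 3301 − 3242 = +59 kJ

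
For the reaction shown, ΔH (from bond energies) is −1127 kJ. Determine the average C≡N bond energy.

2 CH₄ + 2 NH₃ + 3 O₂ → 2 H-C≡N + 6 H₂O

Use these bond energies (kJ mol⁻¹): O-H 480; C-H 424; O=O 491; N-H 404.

Let D be the C≡N bond energy.
Σ(broken) = 8×424 + 6×404 + 3×491 = 7289
Σ(formed) = 2×D + 2×424 + 12×480 = 6608 + 2D
ΔH = Σ(broken) − Σ(formed) = (7289) − (6608 + 2D) = +681 − 2D
Setting this equal to −1127 kJ gives 2D = 1808, so D = 904 kJ/mol.

D(C≡N) ≈ 904 kJ/mol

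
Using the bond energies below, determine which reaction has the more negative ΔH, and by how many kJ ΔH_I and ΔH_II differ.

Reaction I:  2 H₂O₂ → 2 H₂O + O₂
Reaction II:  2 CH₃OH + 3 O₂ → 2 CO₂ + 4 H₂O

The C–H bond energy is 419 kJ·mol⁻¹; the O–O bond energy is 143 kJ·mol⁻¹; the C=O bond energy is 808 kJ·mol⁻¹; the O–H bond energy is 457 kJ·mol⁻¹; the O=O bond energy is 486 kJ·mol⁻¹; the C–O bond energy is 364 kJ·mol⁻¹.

Reaction I:
  Bonds broken (reactants):
    O–H: 4 × 457 = 1828
    O–O: 2 × 143 = 286
    Σ(broken) = 2114 kJ
  Bonds formed (products):
    O–H: 4 × 457 = 1828
    O=O: 1 × 486 = 486
    Σ(formed) = 2314 kJ
  ΔH_I = 2114 − 2314 = −200 kJ
Reaction II:
  Bonds broken (reactants):
    C–H: 6 × 419 = 2514
    C–O: 2 × 364 = 728
    O–H: 2 × 457 = 914
    O=O: 3 × 486 = 1458
    Σ(broken) = 5614 kJ
  Bonds formed (products):
    C=O: 4 × 808 = 3232
    O–H: 8 × 457 = 3656
    Σ(formed) = 6888 kJ
  ΔH_II = 5614 − 6888 = −1274 kJ
ΔH_I − ΔH_II = +1074 kJ, so reaction II has the more negative ΔH; |ΔH_I − ΔH_II| = 1074 kJ.

Reaction II, by 1074 kJ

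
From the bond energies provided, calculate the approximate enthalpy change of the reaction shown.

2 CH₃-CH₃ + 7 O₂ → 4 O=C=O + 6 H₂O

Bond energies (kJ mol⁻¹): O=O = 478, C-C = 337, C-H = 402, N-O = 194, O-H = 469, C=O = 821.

Bonds broken (reactants):
  C-C: 2 × 337 = 674
  C-H: 12 × 402 = 4824
  O=O: 7 × 478 = 3346
  Σ(broken) = 8844 kJ
Bonds formed (products):
  C=O: 8 × 821 = 6568
  O-H: 12 × 469 = 5628
  Σ(formed) = 12196 kJ
ΔH = Σ(broken) − Σ(formed) = 8844 − 12196 = −3352 kJ

ΔH ≈ −3352 kJ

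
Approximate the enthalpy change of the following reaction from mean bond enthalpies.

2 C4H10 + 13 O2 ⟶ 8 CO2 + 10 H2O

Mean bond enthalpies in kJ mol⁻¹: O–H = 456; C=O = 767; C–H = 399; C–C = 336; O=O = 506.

ΔH ≈ −4818 kJ

Bonds broken (reactants):
  C–C: 6 × 336 = 2016
  C–H: 20 × 399 = 7980
  O=O: 13 × 506 = 6578
  Σ(broken) = 16574 kJ
Bonds formed (products):
  C=O: 16 × 767 = 12272
  O–H: 20 × 456 = 9120
  Σ(formed) = 21392 kJ
ΔH = Σ(broken) − Σ(formed) = 16574 − 21392 = −4818 kJ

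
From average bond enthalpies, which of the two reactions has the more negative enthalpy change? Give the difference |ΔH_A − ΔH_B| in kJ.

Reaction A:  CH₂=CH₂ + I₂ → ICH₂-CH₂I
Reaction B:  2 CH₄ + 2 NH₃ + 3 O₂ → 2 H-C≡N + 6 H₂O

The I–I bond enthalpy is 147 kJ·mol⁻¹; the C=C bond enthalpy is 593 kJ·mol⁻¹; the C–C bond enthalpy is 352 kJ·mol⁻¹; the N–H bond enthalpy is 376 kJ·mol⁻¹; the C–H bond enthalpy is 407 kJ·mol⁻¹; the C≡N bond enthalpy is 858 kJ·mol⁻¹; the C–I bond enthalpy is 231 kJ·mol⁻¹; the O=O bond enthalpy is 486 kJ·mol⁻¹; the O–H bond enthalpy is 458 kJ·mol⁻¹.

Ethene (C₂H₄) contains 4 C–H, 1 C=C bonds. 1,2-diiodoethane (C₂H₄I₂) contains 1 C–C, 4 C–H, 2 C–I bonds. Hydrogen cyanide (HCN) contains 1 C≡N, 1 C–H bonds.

Reaction A:
  Bonds broken (reactants):
    C–H: 4 × 407 = 1628
    C=C: 1 × 593 = 593
    I–I: 1 × 147 = 147
    Σ(broken) = 2368 kJ
  Bonds formed (products):
    C–C: 1 × 352 = 352
    C–H: 4 × 407 = 1628
    C–I: 2 × 231 = 462
    Σ(formed) = 2442 kJ
  ΔH_A = 2368 − 2442 = −74 kJ
Reaction B:
  Bonds broken (reactants):
    C–H: 8 × 407 = 3256
    N–H: 6 × 376 = 2256
    O=O: 3 × 486 = 1458
    Σ(broken) = 6970 kJ
  Bonds formed (products):
    C≡N: 2 × 858 = 1716
    C–H: 2 × 407 = 814
    O–H: 12 × 458 = 5496
    Σ(formed) = 8026 kJ
  ΔH_B = 6970 − 8026 = −1056 kJ
ΔH_A − ΔH_B = +982 kJ, so reaction B has the more negative ΔH; |ΔH_A − ΔH_B| = 982 kJ.

Reaction B, by 982 kJ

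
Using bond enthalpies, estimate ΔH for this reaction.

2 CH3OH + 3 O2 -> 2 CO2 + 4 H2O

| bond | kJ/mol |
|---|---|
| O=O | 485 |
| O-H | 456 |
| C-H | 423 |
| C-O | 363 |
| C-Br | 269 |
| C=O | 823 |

Bonds broken (reactants):
  C-H: 6 × 423 = 2538
  C-O: 2 × 363 = 726
  O-H: 2 × 456 = 912
  O=O: 3 × 485 = 1455
  Σ(broken) = 5631 kJ
Bonds formed (products):
  C=O: 4 × 823 = 3292
  O-H: 8 × 456 = 3648
  Σ(formed) = 6940 kJ
ΔH = Σ(broken) − Σ(formed) = 5631 − 6940 = −1309 kJ

ΔH ≈ −1309 kJ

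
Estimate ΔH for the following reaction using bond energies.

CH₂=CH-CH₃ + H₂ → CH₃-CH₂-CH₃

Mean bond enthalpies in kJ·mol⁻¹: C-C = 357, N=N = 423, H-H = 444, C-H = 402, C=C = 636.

ΔH ≈ −81 kJ

Bonds broken (reactants):
  C-C: 1 × 357 = 357
  C-H: 6 × 402 = 2412
  C=C: 1 × 636 = 636
  H-H: 1 × 444 = 444
  Σ(broken) = 3849 kJ
Bonds formed (products):
  C-C: 2 × 357 = 714
  C-H: 8 × 402 = 3216
  Σ(formed) = 3930 kJ
ΔH = Σ(broken) − Σ(formed) = 3849 − 3930 = −81 kJ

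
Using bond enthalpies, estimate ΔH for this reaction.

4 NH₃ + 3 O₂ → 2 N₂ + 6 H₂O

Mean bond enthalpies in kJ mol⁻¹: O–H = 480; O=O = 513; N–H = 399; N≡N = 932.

Bonds broken (reactants):
  N–H: 12 × 399 = 4788
  O=O: 3 × 513 = 1539
  Σ(broken) = 6327 kJ
Bonds formed (products):
  N≡N: 2 × 932 = 1864
  O–H: 12 × 480 = 5760
  Σ(formed) = 7624 kJ
ΔH = Σ(broken) − Σ(formed) = 6327 − 7624 = −1297 kJ

ΔH ≈ −1297 kJ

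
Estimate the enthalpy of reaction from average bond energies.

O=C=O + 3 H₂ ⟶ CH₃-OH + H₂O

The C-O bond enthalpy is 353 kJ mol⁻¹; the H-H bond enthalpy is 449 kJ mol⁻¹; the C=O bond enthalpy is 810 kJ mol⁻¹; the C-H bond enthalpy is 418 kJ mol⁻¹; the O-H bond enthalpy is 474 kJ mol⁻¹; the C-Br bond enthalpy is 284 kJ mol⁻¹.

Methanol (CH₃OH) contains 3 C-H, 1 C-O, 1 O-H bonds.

ΔH ≈ −62 kJ

Bonds broken (reactants):
  C=O: 2 × 810 = 1620
  H-H: 3 × 449 = 1347
  Σ(broken) = 2967 kJ
Bonds formed (products):
  C-H: 3 × 418 = 1254
  C-O: 1 × 353 = 353
  O-H: 3 × 474 = 1422
  Σ(formed) = 3029 kJ
ΔH = Σ(broken) − Σ(formed) = 2967 − 3029 = −62 kJ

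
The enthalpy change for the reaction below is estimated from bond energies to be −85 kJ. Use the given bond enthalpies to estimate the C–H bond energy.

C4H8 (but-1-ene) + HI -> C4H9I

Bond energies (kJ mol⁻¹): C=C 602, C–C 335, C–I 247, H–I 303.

D(C–H) ≈ 408 kJ/mol

Let D be the C–H bond energy.
Σ(broken) = 2×335 + 8×D + 1×602 + 1×303 = 1575 + 8D
Σ(formed) = 3×335 + 9×D + 1×247 = 1252 + 9D
ΔH = Σ(broken) − Σ(formed) = (1575 + 8D) − (1252 + 9D) = +323 − D
Setting this equal to −85 kJ gives D = 408 kJ/mol.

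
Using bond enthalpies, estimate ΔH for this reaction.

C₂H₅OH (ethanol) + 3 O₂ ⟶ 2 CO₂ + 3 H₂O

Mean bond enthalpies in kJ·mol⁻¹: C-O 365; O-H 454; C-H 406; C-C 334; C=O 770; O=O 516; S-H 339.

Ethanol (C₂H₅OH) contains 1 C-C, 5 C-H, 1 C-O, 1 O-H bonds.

ΔH ≈ −1073 kJ

Bonds broken (reactants):
  C-C: 1 × 334 = 334
  C-H: 5 × 406 = 2030
  C-O: 1 × 365 = 365
  O-H: 1 × 454 = 454
  O=O: 3 × 516 = 1548
  Σ(broken) = 4731 kJ
Bonds formed (products):
  C=O: 4 × 770 = 3080
  O-H: 6 × 454 = 2724
  Σ(formed) = 5804 kJ
ΔH = Σ(broken) − Σ(formed) = 4731 − 5804 = −1073 kJ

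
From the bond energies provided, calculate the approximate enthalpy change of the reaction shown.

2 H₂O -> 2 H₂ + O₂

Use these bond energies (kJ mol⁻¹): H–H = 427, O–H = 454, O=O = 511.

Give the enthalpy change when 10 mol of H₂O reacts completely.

Bonds broken (reactants):
  O–H: 4 × 454 = 1816
  Σ(broken) = 1816 kJ
Bonds formed (products):
  H–H: 2 × 427 = 854
  O=O: 1 × 511 = 511
  Σ(formed) = 1365 kJ
ΔH = Σ(broken) − Σ(formed) = 1816 − 1365 = +451 kJ
For 5× the reaction as written: 5 × (+451) = +2255 kJ

ΔH = +2255 kJ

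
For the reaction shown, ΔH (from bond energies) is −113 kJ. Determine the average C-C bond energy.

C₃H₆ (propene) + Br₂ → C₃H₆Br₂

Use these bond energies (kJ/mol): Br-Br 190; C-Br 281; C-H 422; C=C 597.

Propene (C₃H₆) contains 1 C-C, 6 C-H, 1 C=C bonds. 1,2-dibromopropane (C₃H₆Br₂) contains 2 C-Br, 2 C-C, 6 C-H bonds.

D(C-C) ≈ 338 kJ/mol

Let D be the C-C bond energy.
Σ(broken) = 1×190 + 1×D + 6×422 + 1×597 = 3319 + D
Σ(formed) = 2×281 + 2×D + 6×422 = 3094 + 2D
ΔH = Σ(broken) − Σ(formed) = (3319 + D) − (3094 + 2D) = +225 − D
Setting this equal to −113 kJ gives D = 338 kJ/mol.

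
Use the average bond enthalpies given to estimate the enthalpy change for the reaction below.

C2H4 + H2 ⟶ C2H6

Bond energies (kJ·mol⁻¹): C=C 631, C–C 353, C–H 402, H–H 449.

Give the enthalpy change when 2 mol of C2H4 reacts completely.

Bonds broken (reactants):
  C–H: 4 × 402 = 1608
  C=C: 1 × 631 = 631
  H–H: 1 × 449 = 449
  Σ(broken) = 2688 kJ
Bonds formed (products):
  C–C: 1 × 353 = 353
  C–H: 6 × 402 = 2412
  Σ(formed) = 2765 kJ
ΔH = Σ(broken) − Σ(formed) = 2688 − 2765 = −77 kJ
For 2× the reaction as written: 2 × (−77) = −154 kJ

ΔH = −154 kJ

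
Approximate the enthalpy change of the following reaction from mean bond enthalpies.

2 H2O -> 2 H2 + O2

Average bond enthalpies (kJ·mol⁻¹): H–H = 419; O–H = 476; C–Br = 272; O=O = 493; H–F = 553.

ΔH ≈ +573 kJ

Bonds broken (reactants):
  O–H: 4 × 476 = 1904
  Σ(broken) = 1904 kJ
Bonds formed (products):
  H–H: 2 × 419 = 838
  O=O: 1 × 493 = 493
  Σ(formed) = 1331 kJ
ΔH = Σ(broken) − Σ(formed) = 1904 − 1331 = +573 kJ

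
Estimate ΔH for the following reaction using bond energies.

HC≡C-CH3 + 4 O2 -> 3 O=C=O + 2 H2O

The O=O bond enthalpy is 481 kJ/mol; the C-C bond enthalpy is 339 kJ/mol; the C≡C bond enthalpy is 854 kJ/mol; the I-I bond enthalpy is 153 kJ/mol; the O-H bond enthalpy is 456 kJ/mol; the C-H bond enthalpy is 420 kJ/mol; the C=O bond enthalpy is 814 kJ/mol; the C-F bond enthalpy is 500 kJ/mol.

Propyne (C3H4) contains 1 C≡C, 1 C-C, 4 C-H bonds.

ΔH ≈ −1911 kJ

Bonds broken (reactants):
  C≡C: 1 × 854 = 854
  C-C: 1 × 339 = 339
  C-H: 4 × 420 = 1680
  O=O: 4 × 481 = 1924
  Σ(broken) = 4797 kJ
Bonds formed (products):
  C=O: 6 × 814 = 4884
  O-H: 4 × 456 = 1824
  Σ(formed) = 6708 kJ
ΔH = Σ(broken) − Σ(formed) = 4797 − 6708 = −1911 kJ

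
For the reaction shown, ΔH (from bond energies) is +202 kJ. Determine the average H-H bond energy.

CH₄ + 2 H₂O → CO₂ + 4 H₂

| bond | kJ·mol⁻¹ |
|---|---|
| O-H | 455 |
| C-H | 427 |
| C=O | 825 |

Let D be the H-H bond energy.
Σ(broken) = 4×427 + 4×455 = 3528
Σ(formed) = 2×825 + 4×D = 1650 + 4D
ΔH = Σ(broken) − Σ(formed) = (3528) − (1650 + 4D) = +1878 − 4D
Setting this equal to +202 kJ gives 4D = 1676, so D = 419 kJ/mol.

D(H-H) ≈ 419 kJ/mol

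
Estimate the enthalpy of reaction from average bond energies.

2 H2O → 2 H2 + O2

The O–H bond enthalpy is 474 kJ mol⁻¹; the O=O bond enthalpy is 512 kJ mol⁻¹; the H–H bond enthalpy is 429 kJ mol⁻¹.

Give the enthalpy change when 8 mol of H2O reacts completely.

Bonds broken (reactants):
  O–H: 4 × 474 = 1896
  Σ(broken) = 1896 kJ
Bonds formed (products):
  H–H: 2 × 429 = 858
  O=O: 1 × 512 = 512
  Σ(formed) = 1370 kJ
ΔH = Σ(broken) − Σ(formed) = 1896 − 1370 = +526 kJ
For 4× the reaction as written: 4 × (+526) = +2104 kJ

ΔH = +2104 kJ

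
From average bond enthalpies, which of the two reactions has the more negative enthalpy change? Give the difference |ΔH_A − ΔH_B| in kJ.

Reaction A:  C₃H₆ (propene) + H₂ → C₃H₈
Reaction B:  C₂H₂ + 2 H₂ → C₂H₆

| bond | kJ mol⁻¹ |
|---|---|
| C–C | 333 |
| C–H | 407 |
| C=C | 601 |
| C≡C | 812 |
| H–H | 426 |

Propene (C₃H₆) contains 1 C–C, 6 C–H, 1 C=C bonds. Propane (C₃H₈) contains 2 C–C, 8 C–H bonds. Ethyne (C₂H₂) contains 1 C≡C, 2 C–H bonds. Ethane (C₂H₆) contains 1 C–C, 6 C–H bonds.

Reaction B, by 177 kJ

Reaction A:
  Bonds broken (reactants):
    C–C: 1 × 333 = 333
    C–H: 6 × 407 = 2442
    C=C: 1 × 601 = 601
    H–H: 1 × 426 = 426
    Σ(broken) = 3802 kJ
  Bonds formed (products):
    C–C: 2 × 333 = 666
    C–H: 8 × 407 = 3256
    Σ(formed) = 3922 kJ
  ΔH_A = 3802 − 3922 = −120 kJ
Reaction B:
  Bonds broken (reactants):
    C≡C: 1 × 812 = 812
    C–H: 2 × 407 = 814
    H–H: 2 × 426 = 852
    Σ(broken) = 2478 kJ
  Bonds formed (products):
    C–C: 1 × 333 = 333
    C–H: 6 × 407 = 2442
    Σ(formed) = 2775 kJ
  ΔH_B = 2478 − 2775 = −297 kJ
ΔH_A − ΔH_B = +177 kJ, so reaction B has the more negative ΔH; |ΔH_A − ΔH_B| = 177 kJ.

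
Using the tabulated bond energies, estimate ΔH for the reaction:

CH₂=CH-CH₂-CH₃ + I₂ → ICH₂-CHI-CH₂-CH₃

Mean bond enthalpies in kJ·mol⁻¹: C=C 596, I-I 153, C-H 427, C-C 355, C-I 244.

Bonds broken (reactants):
  C-C: 2 × 355 = 710
  C-H: 8 × 427 = 3416
  C=C: 1 × 596 = 596
  I-I: 1 × 153 = 153
  Σ(broken) = 4875 kJ
Bonds formed (products):
  C-C: 3 × 355 = 1065
  C-H: 8 × 427 = 3416
  C-I: 2 × 244 = 488
  Σ(formed) = 4969 kJ
ΔH = Σ(broken) − Σ(formed) = 4875 − 4969 = −94 kJ

ΔH ≈ −94 kJ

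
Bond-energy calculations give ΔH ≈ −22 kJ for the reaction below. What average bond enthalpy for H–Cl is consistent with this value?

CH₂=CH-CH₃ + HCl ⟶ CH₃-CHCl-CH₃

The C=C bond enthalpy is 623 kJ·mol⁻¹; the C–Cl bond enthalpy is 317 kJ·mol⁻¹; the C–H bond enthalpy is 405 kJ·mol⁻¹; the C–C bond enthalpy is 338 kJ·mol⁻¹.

Let D be the H–Cl bond energy.
Σ(broken) = 1×338 + 6×405 + 1×623 + 1×D = 3391 + D
Σ(formed) = 2×338 + 1×317 + 7×405 = 3828
ΔH = Σ(broken) − Σ(formed) = (3391 + D) − (3828) = −437 + D
Setting this equal to −22 kJ gives D = 415 kJ/mol.

D(H–Cl) ≈ 415 kJ/mol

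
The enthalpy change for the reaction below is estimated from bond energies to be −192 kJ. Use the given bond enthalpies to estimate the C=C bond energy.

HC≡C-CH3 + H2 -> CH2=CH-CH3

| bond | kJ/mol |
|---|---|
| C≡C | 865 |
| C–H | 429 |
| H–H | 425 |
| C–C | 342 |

D(C=C) ≈ 624 kJ/mol

Let D be the C=C bond energy.
Σ(broken) = 1×865 + 1×342 + 4×429 + 1×425 = 3348
Σ(formed) = 1×342 + 6×429 + 1×D = 2916 + D
ΔH = Σ(broken) − Σ(formed) = (3348) − (2916 + D) = +432 − D
Setting this equal to −192 kJ gives D = 624 kJ/mol.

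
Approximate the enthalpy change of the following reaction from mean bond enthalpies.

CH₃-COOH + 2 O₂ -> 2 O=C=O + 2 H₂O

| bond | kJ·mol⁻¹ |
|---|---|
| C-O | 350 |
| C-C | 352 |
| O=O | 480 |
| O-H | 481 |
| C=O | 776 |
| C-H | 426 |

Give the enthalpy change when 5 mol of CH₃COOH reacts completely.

ΔH = −4155 kJ

Bonds broken (reactants):
  C-C: 1 × 352 = 352
  C-H: 3 × 426 = 1278
  C-O: 1 × 350 = 350
  C=O: 1 × 776 = 776
  O-H: 1 × 481 = 481
  O=O: 2 × 480 = 960
  Σ(broken) = 4197 kJ
Bonds formed (products):
  C=O: 4 × 776 = 3104
  O-H: 4 × 481 = 1924
  Σ(formed) = 5028 kJ
ΔH = Σ(broken) − Σ(formed) = 4197 − 5028 = −831 kJ
For 5× the reaction as written: 5 × (−831) = −4155 kJ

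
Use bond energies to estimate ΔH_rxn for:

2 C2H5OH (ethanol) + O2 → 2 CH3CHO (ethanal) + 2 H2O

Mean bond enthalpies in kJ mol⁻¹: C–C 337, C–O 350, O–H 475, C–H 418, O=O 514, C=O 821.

ΔH ≈ −542 kJ

Bonds broken (reactants):
  C–C: 2 × 337 = 674
  C–H: 10 × 418 = 4180
  C–O: 2 × 350 = 700
  O–H: 2 × 475 = 950
  O=O: 1 × 514 = 514
  Σ(broken) = 7018 kJ
Bonds formed (products):
  C–C: 2 × 337 = 674
  C–H: 8 × 418 = 3344
  C=O: 2 × 821 = 1642
  O–H: 4 × 475 = 1900
  Σ(formed) = 7560 kJ
ΔH = Σ(broken) − Σ(formed) = 7018 − 7560 = −542 kJ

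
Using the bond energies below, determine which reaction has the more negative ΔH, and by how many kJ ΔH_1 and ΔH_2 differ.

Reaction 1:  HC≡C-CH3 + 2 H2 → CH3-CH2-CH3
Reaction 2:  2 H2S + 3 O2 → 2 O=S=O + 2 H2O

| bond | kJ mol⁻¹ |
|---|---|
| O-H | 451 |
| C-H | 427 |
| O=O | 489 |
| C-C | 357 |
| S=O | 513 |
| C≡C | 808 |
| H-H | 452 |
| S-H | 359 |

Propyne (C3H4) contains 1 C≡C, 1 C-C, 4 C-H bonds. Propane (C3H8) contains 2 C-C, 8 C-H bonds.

Reaction 2, by 600 kJ

Reaction 1:
  Bonds broken (reactants):
    C≡C: 1 × 808 = 808
    C-C: 1 × 357 = 357
    C-H: 4 × 427 = 1708
    H-H: 2 × 452 = 904
    Σ(broken) = 3777 kJ
  Bonds formed (products):
    C-C: 2 × 357 = 714
    C-H: 8 × 427 = 3416
    Σ(formed) = 4130 kJ
  ΔH_1 = 3777 − 4130 = −353 kJ
Reaction 2:
  Bonds broken (reactants):
    O=O: 3 × 489 = 1467
    S-H: 4 × 359 = 1436
    Σ(broken) = 2903 kJ
  Bonds formed (products):
    O-H: 4 × 451 = 1804
    S=O: 4 × 513 = 2052
    Σ(formed) = 3856 kJ
  ΔH_2 = 2903 − 3856 = −953 kJ
ΔH_1 − ΔH_2 = +600 kJ, so reaction 2 has the more negative ΔH; |ΔH_1 − ΔH_2| = 600 kJ.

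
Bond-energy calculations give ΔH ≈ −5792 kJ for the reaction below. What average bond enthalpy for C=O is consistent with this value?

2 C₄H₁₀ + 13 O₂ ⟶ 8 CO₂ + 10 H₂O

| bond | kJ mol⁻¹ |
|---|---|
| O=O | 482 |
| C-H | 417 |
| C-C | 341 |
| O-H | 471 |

D(C=O) ≈ 814 kJ/mol

Let D be the C=O bond energy.
Σ(broken) = 6×341 + 20×417 + 13×482 = 16652
Σ(formed) = 16×D + 20×471 = 9420 + 16D
ΔH = Σ(broken) − Σ(formed) = (16652) − (9420 + 16D) = +7232 − 16D
Setting this equal to −5792 kJ gives 16D = 13024, so D = 814 kJ/mol.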